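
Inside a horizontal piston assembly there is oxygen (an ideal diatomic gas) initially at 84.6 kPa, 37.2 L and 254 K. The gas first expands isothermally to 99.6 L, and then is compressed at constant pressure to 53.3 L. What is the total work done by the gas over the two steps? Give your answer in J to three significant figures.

Step 1 (isothermal): W = P₁V₁ ln(V₂/V₁) = (3147) ln(99.6/37.2) = 3099 J.
After step 1: P = 31.6 kPa, V = 99.6 L, T = 254 K.
Step 2 (isobaric): W = PΔV = (31.6 kPa)(53.3 − 99.6 L) = -1463 J.
W_total = 3099 − 1463 = 1636 J.

W_total ≈ 1640 J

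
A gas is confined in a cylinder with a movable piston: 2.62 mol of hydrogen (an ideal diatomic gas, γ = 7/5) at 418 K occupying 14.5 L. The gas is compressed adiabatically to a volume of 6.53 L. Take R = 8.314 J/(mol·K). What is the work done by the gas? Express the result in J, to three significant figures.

Adiabatic: TV^(γ−1) = const with γ = 7/5.
T₂ = T₁ (V₁/V₂)^(γ−1) = 418 × (14.5/6.53)^0.4 = 418 × 1.376 = 575.1 K.
W_by = nCᵥ(T₁ − T₂) = (2.62)(20.79)(418 − 575.1) = -8556 J.

W ≈ -8560 J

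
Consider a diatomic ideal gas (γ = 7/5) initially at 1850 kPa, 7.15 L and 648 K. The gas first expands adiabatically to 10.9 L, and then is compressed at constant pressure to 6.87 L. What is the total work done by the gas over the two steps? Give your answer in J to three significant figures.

W_total ≈ 1000 J

Step 1 (adiabatic): W = (P₁V₁ − P₂V₂)/(γ−1) = (13228 − 11175)/0.4 = 5132 J.
After step 1: P = 1025 kPa, V = 10.9 L, T = 547.4 K.
Step 2 (isobaric): W = PΔV = (1025 kPa)(6.87 − 10.9 L) = -4132 J.
W_total = 5132 − 4132 = 1001 J.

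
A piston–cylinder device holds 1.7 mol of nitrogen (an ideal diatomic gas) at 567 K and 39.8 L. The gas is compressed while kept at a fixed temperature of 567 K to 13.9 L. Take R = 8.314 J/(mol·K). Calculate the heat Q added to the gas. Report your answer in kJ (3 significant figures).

Isothermal ⇒ ΔU = 0, so Q = W = nRT ln(V₂/V₁).
Q = (1.7)(8.314)(567) ln(13.9/39.8) = 8014 × -1.052 = -8430 J.

Q ≈ -8.43 kJ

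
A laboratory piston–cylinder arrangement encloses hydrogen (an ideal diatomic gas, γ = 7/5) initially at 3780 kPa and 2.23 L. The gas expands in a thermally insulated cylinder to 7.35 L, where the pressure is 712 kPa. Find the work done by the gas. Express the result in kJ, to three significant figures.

W ≈ 7.99 kJ

Adiabatic: W = (P₁V₁ − P₂V₂)/(γ − 1) with γ = 7/5.
P₁V₁ = 8429 J, P₂V₂ = 5233 J.
W = (8429 − 5233) / 0.4 = 7991 J.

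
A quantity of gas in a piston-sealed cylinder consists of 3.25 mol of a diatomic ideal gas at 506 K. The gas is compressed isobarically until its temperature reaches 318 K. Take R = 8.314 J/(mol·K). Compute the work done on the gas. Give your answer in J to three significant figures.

W ≈ 5080 J

Isobaric: W = P ΔV = nR ΔT.
W = (3.25)(8.314)(318 − 506) = -5080 J.
Work on gas = −W_by = 5080 J.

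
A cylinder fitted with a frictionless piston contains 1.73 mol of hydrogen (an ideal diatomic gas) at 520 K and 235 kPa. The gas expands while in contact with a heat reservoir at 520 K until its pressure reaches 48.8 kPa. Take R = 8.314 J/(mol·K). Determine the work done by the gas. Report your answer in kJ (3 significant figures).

W ≈ 11.8 kJ

Isothermal process: W = nRT ln(V₂/V₁) = nRT ln(P₁/P₂).
W = (1.73)(8.314)(520) × ln(235/48.8)
  = 7479 × ln(4.816) = 7479 × 1.572
W_by_gas = 11756 J.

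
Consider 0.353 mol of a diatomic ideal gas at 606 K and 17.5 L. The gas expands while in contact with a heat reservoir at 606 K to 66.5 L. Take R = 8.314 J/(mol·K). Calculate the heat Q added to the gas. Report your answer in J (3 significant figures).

Isothermal ⇒ ΔU = 0, so Q = W = nRT ln(V₂/V₁).
Q = (0.353)(8.314)(606) ln(66.5/17.5) = 1779 × 1.335 = 2374 J.

Q ≈ 2370 J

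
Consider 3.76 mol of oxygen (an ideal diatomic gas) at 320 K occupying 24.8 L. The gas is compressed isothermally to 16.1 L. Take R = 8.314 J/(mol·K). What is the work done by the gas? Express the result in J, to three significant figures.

W ≈ -4320 J

Isothermal: W = nRT ln(V₂/V₁).
W = (3.76)(8.314)(320) × ln(16.1/24.8)
  = 10003 × -0.432
W_by_gas = -4322 J.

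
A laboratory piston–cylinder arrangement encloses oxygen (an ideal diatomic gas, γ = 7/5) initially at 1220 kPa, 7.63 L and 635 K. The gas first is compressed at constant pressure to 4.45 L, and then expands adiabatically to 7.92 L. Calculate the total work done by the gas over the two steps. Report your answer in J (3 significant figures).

W_total ≈ -1080 J

Step 1 (isobaric): W = PΔV = (1220 kPa)(4.45 − 7.63 L) = -3880 J.
After step 1: P = 1220 kPa, V = 4.45 L, T = 370.3 K.
Step 2 (adiabatic): W = (P₁V₁ − P₂V₂)/(γ−1) = (5429 − 4311)/0.4 = 2795 J.
W_total = -3880 + 2795 = -1084 J.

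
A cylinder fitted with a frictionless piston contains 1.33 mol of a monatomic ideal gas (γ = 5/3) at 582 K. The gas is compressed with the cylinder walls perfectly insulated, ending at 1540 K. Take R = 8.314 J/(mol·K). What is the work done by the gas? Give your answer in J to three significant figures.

W ≈ -15900 J

Adiabatic ⇒ Q = 0, so W_by = −ΔU = nCᵥ(T₁ − T₂).
Cᵥ = 3R/2 = 12.47 J/(mol·K).
W = (1.33)(12.47)(582 − 1540) = -15890 J.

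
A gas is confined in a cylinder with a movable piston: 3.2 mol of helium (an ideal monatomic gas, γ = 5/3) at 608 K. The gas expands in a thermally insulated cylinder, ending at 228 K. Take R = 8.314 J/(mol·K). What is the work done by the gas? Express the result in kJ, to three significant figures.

Adiabatic ⇒ Q = 0, so W_by = −ΔU = nCᵥ(T₁ − T₂).
Cᵥ = 3R/2 = 12.47 J/(mol·K).
W = (3.2)(12.47)(608 − 228) = 15165 J.

W ≈ 15.2 kJ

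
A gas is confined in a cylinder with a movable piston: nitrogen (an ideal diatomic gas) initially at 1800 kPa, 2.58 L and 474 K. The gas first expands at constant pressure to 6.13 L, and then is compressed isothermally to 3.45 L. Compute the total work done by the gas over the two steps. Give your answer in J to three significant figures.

Step 1 (isobaric): W = PΔV = (1800 kPa)(6.13 − 2.58 L) = 6390 J.
After step 1: P = 1800 kPa, V = 6.13 L, T = 1126 K.
Step 2 (isothermal): W = P₁V₁ ln(V₂/V₁) = (11034) ln(3.45/6.13) = -6343 J.
W_total = 6390 − 6343 = 47.43 J.

W_total ≈ 47.4 J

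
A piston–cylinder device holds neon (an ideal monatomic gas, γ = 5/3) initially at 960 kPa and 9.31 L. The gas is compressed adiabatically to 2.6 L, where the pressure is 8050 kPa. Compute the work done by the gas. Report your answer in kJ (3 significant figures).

W ≈ -18.0 kJ

Adiabatic: W = (P₁V₁ − P₂V₂)/(γ − 1) with γ = 5/3.
P₁V₁ = 8938 J, P₂V₂ = 20930 J.
W = (8938 − 20930) / 0.6667 = -17989 J.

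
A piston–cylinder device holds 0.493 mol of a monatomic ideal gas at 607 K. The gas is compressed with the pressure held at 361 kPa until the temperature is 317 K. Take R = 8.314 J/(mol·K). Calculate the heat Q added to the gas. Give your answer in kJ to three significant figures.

Q ≈ -2.97 kJ

Isobaric: W = nRΔT = (0.493)(8.314)(-290) = -1189 J.
ΔU = nCᵥΔT with Cᵥ = 3R/2: ΔU = (0.493)(12.47)(-290) = -1783 J.
Q = ΔU + W = -1783 − 1189 = -2972 J.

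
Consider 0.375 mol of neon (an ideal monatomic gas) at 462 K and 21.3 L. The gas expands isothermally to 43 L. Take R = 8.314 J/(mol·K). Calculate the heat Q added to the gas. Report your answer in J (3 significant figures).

Isothermal ⇒ ΔU = 0, so Q = W = nRT ln(V₂/V₁).
Q = (0.375)(8.314)(462) ln(43/21.3) = 1440 × 0.7025 = 1012 J.

Q ≈ 1010 J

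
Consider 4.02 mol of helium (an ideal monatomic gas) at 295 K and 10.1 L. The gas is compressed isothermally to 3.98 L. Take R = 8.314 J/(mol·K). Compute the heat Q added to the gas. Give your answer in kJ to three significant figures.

Q ≈ -9.18 kJ

Isothermal ⇒ ΔU = 0, so Q = W = nRT ln(V₂/V₁).
Q = (4.02)(8.314)(295) ln(3.98/10.1) = 9860 × -0.9313 = -9182 J.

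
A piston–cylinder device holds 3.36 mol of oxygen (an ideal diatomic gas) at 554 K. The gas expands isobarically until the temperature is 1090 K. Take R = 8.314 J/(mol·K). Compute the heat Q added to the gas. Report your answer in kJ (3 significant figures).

Q ≈ 52.4 kJ

Isobaric: W = nRΔT = (3.36)(8.314)(536) = 14973 J.
ΔU = nCᵥΔT with Cᵥ = 5R/2: ΔU = (3.36)(20.79)(536) = 37433 J.
Q = ΔU + W = 37433 + 14973 = 52406 J.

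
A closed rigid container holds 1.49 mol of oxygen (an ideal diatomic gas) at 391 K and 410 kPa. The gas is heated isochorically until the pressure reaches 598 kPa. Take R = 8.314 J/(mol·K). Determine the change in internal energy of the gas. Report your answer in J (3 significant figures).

Constant volume ⇒ W = 0, so Q = ΔU = nCᵥΔT with Cᵥ = 5R/2 = 20.79 J/(mol·K).
At constant V, T₂/T₁ = P₂/P₁ ⇒ ΔT = T₁(P₂/P₁ − 1) = 391·(598/410 − 1) = 179.3 K.
ΔU = (1.49)(20.79)(179.3) = 5552 J.

ΔU ≈ 5550 J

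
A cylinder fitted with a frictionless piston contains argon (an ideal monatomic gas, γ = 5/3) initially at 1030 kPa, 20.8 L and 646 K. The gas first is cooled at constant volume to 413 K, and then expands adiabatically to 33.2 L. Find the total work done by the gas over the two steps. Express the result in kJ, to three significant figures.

W_total ≈ 5.50 kJ

Step 1 (isochoric): W = 0 (constant volume).
After step 1: P = 658.5 kPa (V unchanged).
Step 2 (adiabatic): W = (P₁V₁ − P₂V₂)/(γ−1) = (13697 − 10028)/0.667 = 5502 J.
W_total = 0 + 5502 = 5502 J.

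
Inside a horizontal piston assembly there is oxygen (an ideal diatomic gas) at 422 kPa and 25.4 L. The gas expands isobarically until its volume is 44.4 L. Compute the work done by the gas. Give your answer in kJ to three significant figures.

W ≈ 8.02 kJ

Isobaric: W = P ΔV.
W = (422 kPa)(44.4 − 25.4 L) = (422)(19) = 8018 J.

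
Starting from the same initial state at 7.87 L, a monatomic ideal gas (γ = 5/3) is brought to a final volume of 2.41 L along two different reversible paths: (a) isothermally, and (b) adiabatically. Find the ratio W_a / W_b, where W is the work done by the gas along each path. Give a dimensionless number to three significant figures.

W_a / W_b ≈ 0.657

Path (a) isothermal: W = P₁V₁ ln(V₂/V₁) → W_a/(P₁V₁) = -1.183.
Path (b) adiabatic: W = P₁V₁(1 − (V₁/V₂)^(γ−1))/(γ−1) → W_b/(P₁V₁) = -1.802.
W_a / W_b = -1.183 / -1.802 = 0.6569.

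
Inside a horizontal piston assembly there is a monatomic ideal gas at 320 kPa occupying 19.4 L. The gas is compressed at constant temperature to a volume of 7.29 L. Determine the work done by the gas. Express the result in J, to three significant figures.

Isothermal: W = nRT ln(V₂/V₁) = P₁V₁ ln(V₂/V₁).
P₁V₁ = (320 kPa)(19.4 L) = 6208 J.
W = 6208 × ln(7.29/19.4) = 6208 × -0.9788
W_by_gas = -6076 J.

W ≈ -6080 J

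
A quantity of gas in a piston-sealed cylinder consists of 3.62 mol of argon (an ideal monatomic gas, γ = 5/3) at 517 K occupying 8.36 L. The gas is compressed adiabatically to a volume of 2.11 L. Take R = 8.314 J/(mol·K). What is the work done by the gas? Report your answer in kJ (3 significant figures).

W ≈ -35.1 kJ

Adiabatic: TV^(γ−1) = const with γ = 5/3.
T₂ = T₁ (V₁/V₂)^(γ−1) = 517 × (8.36/2.11)^0.667 = 517 × 2.504 = 1295 K.
W_by = nCᵥ(T₁ − T₂) = (3.62)(12.47)(517 − 1295) = -35101 J.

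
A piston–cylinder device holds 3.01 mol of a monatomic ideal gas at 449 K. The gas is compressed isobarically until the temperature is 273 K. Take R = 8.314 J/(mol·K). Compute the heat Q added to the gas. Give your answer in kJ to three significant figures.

Q ≈ -11.0 kJ

Isobaric: W = nRΔT = (3.01)(8.314)(-176) = -4404 J.
ΔU = nCᵥΔT with Cᵥ = 3R/2: ΔU = (3.01)(12.47)(-176) = -6607 J.
Q = ΔU + W = -6607 − 4404 = -11011 J.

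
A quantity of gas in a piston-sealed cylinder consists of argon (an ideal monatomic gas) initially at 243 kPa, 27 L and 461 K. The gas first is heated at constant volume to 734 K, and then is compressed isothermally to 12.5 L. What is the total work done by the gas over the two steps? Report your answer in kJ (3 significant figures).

Step 1 (isochoric): W = 0 (constant volume).
After step 1: P = 386.9 kPa (V unchanged).
Step 2 (isothermal): W = P₁V₁ ln(V₂/V₁) = (10446) ln(12.5/27) = -8045 J.
W_total = 0 − 8045 = -8045 J.

W_total ≈ -8.04 kJ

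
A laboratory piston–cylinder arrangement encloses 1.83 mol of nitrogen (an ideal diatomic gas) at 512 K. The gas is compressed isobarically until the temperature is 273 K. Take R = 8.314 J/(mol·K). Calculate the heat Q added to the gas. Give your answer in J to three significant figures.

Isobaric: W = nRΔT = (1.83)(8.314)(-239) = -3636 J.
ΔU = nCᵥΔT with Cᵥ = 5R/2: ΔU = (1.83)(20.79)(-239) = -9091 J.
Q = ΔU + W = -9091 − 3636 = -12727 J.

Q ≈ -12700 J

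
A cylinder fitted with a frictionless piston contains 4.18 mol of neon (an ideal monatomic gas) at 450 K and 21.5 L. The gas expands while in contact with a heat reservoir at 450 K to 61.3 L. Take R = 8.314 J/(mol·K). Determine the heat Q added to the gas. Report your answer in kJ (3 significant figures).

Isothermal ⇒ ΔU = 0, so Q = W = nRT ln(V₂/V₁).
Q = (4.18)(8.314)(450) ln(61.3/21.5) = 15639 × 1.048 = 16385 J.

Q ≈ 16.4 kJ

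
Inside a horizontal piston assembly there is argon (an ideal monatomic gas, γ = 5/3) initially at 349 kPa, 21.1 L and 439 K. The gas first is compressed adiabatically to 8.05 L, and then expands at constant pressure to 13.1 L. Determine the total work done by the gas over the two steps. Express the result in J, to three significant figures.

W_total ≈ -1170 J

Step 1 (adiabatic): W = (P₁V₁ − P₂V₂)/(γ−1) = (7364 − 13999)/0.667 = -9953 J.
After step 1: P = 1739 kPa, V = 8.05 L, T = 834.6 K.
Step 2 (isobaric): W = PΔV = (1739 kPa)(13.1 − 8.05 L) = 8782 J.
W_total = -9953 + 8782 = -1171 J.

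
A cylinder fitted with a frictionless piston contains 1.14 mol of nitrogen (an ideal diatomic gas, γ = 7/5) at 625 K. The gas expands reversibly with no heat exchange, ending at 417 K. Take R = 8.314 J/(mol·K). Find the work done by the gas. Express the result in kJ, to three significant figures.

Adiabatic ⇒ Q = 0, so W_by = −ΔU = nCᵥ(T₁ − T₂).
Cᵥ = 5R/2 = 20.79 J/(mol·K).
W = (1.14)(20.79)(625 − 417) = 4929 J.

W ≈ 4.93 kJ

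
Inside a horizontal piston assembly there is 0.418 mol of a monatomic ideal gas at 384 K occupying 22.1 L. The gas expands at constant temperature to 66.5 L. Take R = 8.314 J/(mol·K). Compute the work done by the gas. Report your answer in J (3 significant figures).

W ≈ 1470 J

Isothermal: W = nRT ln(V₂/V₁).
W = (0.418)(8.314)(384) × ln(66.5/22.1)
  = 1334 × 1.102
W_by_gas = 1470 J.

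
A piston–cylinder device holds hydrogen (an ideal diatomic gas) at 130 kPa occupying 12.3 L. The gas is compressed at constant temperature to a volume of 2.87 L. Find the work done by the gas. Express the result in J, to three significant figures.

Isothermal: W = nRT ln(V₂/V₁) = P₁V₁ ln(V₂/V₁).
P₁V₁ = (130 kPa)(12.3 L) = 1599 J.
W = 1599 × ln(2.87/12.3) = 1599 × -1.455
W_by_gas = -2327 J.

W ≈ -2330 J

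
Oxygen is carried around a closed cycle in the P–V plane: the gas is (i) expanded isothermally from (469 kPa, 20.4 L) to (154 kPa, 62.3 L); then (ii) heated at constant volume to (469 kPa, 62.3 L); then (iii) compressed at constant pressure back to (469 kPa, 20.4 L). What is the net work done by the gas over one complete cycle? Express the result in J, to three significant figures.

W_net ≈ -8970 J

Leg (i): W = PᵢVᵢ ln(V_f/Vᵢ) = (9568) ln(62.3/20.4) = 10682 J.
Leg (ii): W = 0.
Leg (iii): W = PΔV = (469)(20.4 − 62.3) = -19651 J.
W_net = 10682 − 19651 = -8970 J.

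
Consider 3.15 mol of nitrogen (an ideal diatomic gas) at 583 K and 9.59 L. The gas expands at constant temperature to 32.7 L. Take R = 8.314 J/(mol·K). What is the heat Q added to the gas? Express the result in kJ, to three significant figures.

Isothermal ⇒ ΔU = 0, so Q = W = nRT ln(V₂/V₁).
Q = (3.15)(8.314)(583) ln(32.7/9.59) = 15268 × 1.227 = 18729 J.

Q ≈ 18.7 kJ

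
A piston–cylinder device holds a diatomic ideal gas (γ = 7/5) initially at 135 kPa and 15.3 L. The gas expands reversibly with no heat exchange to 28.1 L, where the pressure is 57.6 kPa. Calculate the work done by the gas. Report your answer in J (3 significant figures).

Adiabatic: W = (P₁V₁ − P₂V₂)/(γ − 1) with γ = 7/5.
P₁V₁ = 2066 J, P₂V₂ = 1619 J.
W = (2066 − 1619) / 0.4 = 1117 J.

W ≈ 1120 J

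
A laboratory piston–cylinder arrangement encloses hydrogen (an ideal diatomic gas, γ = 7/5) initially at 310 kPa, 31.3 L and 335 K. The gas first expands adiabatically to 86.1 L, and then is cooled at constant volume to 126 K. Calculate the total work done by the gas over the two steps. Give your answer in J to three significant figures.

W_total ≈ 8070 J

Step 1 (adiabatic): W = (P₁V₁ − P₂V₂)/(γ−1) = (9703 − 6473)/0.4 = 8074 J.
Step 2 (isochoric): W = 0 (constant volume).
W_total = 8074 + 0 = 8074 J.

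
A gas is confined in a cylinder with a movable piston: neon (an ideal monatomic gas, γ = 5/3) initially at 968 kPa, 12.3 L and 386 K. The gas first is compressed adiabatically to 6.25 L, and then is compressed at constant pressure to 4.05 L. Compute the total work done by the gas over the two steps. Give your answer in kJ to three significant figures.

Step 1 (adiabatic): W = (P₁V₁ − P₂V₂)/(γ−1) = (11906 − 18698)/0.667 = -10188 J.
After step 1: P = 2992 kPa, V = 6.25 L, T = 606.2 K.
Step 2 (isobaric): W = PΔV = (2992 kPa)(4.05 − 6.25 L) = -6582 J.
W_total = -10188 − 6582 = -16769 J.

W_total ≈ -16.8 kJ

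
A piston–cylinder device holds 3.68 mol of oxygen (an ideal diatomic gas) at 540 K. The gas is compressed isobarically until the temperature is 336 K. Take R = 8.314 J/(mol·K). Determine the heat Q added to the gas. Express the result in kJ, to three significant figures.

Q ≈ -21.8 kJ

Isobaric: W = nRΔT = (3.68)(8.314)(-204) = -6241 J.
ΔU = nCᵥΔT with Cᵥ = 5R/2: ΔU = (3.68)(20.79)(-204) = -15604 J.
Q = ΔU + W = -15604 − 6241 = -21845 J.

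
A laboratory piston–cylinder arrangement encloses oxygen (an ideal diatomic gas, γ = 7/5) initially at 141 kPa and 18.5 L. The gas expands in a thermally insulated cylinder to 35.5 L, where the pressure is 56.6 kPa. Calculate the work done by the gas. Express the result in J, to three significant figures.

Adiabatic: W = (P₁V₁ − P₂V₂)/(γ − 1) with γ = 7/5.
P₁V₁ = 2608 J, P₂V₂ = 2009 J.
W = (2608 − 2009) / 0.4 = 1498 J.

W ≈ 1500 J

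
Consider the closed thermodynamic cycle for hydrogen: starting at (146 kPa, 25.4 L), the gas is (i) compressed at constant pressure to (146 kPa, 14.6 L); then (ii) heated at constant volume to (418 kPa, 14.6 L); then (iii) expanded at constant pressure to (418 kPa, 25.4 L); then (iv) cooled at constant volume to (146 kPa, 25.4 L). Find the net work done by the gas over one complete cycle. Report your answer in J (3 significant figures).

W_net ≈ 2940 J

Constant-volume legs do no work.
W(i) = (146)(14.6 − 25.4) = -1577 J; W(iii) = (418)(25.4 − 14.6) = 4514 J.
W_net = -1577 + 4514 = 2938 J (the clockwise enclosed area).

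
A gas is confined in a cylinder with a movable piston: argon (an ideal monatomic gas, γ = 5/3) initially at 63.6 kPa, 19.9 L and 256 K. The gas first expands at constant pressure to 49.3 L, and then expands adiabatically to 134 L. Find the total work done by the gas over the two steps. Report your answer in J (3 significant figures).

Step 1 (isobaric): W = PΔV = (63.6 kPa)(49.3 − 19.9 L) = 1870 J.
After step 1: P = 63.6 kPa, V = 49.3 L, T = 634.2 K.
Step 2 (adiabatic): W = (P₁V₁ − P₂V₂)/(γ−1) = (3135 − 1610)/0.667 = 2288 J.
W_total = 1870 + 2288 = 4158 J.

W_total ≈ 4160 J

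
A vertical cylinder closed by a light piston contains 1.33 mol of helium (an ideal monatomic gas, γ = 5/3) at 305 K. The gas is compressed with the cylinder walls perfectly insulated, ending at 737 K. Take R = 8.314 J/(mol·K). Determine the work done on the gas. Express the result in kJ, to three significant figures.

Adiabatic ⇒ Q = 0, so W_by = −ΔU = nCᵥ(T₁ − T₂).
Cᵥ = 3R/2 = 12.47 J/(mol·K).
W = (1.33)(12.47)(305 − 737) = -7165 J.
Work on gas = −W_by = 7165 J.

W ≈ 7.17 kJ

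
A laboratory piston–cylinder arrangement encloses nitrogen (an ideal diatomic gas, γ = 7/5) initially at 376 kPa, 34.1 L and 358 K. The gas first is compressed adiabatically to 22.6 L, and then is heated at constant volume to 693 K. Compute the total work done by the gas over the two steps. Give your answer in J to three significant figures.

W_total ≈ -5730 J

Step 1 (adiabatic): W = (P₁V₁ − P₂V₂)/(γ−1) = (12822 − 15115)/0.4 = -5733 J.
Step 2 (isochoric): W = 0 (constant volume).
W_total = -5733 + 0 = -5733 J.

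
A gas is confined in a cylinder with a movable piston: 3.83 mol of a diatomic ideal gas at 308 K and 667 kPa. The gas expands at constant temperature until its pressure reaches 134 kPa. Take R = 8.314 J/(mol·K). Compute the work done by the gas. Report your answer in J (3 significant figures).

W ≈ 15700 J

Isothermal process: W = nRT ln(V₂/V₁) = nRT ln(P₁/P₂).
W = (3.83)(8.314)(308) × ln(667/134)
  = 9808 × ln(4.978) = 9808 × 1.605
W_by_gas = 15741 J.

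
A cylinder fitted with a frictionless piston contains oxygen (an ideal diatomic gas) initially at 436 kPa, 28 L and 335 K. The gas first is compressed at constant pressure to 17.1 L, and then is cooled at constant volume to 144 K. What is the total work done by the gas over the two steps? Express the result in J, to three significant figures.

W_total ≈ -4750 J

Step 1 (isobaric): W = PΔV = (436 kPa)(17.1 − 28 L) = -4752 J.
Step 2 (isochoric): W = 0 (constant volume).
W_total = -4752 + 0 = -4752 J.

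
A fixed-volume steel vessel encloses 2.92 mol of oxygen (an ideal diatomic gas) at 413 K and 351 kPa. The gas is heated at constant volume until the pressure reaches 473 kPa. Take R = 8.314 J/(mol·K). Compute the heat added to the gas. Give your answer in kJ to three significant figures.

Constant volume ⇒ W = 0, so Q = ΔU = nCᵥΔT with Cᵥ = 5R/2 = 20.79 J/(mol·K).
At constant V, T₂/T₁ = P₂/P₁ ⇒ ΔT = T₁(P₂/P₁ − 1) = 413·(473/351 − 1) = 143.5 K.
ΔU = (2.92)(20.79)(143.5) = 8712 J.

Q ≈ 8.71 kJ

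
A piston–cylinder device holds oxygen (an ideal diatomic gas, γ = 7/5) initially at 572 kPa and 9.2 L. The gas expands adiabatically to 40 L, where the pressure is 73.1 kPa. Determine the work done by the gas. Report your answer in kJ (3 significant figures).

W ≈ 5.85 kJ

Adiabatic: W = (P₁V₁ − P₂V₂)/(γ − 1) with γ = 7/5.
P₁V₁ = 5262 J, P₂V₂ = 2924 J.
W = (5262 − 2924) / 0.4 = 5846 J.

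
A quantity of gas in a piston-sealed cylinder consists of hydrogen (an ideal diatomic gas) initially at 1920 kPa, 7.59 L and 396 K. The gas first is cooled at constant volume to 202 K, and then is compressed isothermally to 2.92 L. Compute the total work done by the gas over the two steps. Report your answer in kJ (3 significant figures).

W_total ≈ -7.10 kJ

Step 1 (isochoric): W = 0 (constant volume).
After step 1: P = 979.4 kPa (V unchanged).
Step 2 (isothermal): W = P₁V₁ ln(V₂/V₁) = (7434) ln(2.92/7.59) = -7101 J.
W_total = 0 − 7101 = -7101 J.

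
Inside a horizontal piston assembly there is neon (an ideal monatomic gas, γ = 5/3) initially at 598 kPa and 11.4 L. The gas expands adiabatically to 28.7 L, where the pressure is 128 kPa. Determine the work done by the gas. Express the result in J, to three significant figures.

W ≈ 4720 J

Adiabatic: W = (P₁V₁ − P₂V₂)/(γ − 1) with γ = 5/3.
P₁V₁ = 6817 J, P₂V₂ = 3674 J.
W = (6817 − 3674) / 0.6667 = 4715 J.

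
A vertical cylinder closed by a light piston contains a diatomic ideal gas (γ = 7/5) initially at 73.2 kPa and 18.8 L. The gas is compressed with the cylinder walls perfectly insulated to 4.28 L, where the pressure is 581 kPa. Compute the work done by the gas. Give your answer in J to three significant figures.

W ≈ -2780 J

Adiabatic: W = (P₁V₁ − P₂V₂)/(γ − 1) with γ = 7/5.
P₁V₁ = 1376 J, P₂V₂ = 2487 J.
W = (1376 − 2487) / 0.4 = -2776 J.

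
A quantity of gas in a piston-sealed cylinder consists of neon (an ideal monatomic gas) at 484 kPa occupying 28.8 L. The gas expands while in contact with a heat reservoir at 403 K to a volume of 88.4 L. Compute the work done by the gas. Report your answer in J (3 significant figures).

W ≈ 15600 J

Isothermal: W = nRT ln(V₂/V₁) = P₁V₁ ln(V₂/V₁).
P₁V₁ = (484 kPa)(28.8 L) = 13939 J.
W = 13939 × ln(88.4/28.8) = 13939 × 1.121
W_by_gas = 15633 J.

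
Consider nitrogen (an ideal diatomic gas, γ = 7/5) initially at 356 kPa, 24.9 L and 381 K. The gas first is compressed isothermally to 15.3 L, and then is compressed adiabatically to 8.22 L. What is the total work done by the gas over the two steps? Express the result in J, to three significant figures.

Step 1 (isothermal): W = P₁V₁ ln(V₂/V₁) = (8864) ln(15.3/24.9) = -4317 J.
After step 1: P = 579.4 kPa, V = 15.3 L, T = 381 K.
Step 2 (adiabatic): W = (P₁V₁ − P₂V₂)/(γ−1) = (8864 − 11365)/0.4 = -6252 J.
W_total = -4317 − 6252 = -10569 J.

W_total ≈ -10600 J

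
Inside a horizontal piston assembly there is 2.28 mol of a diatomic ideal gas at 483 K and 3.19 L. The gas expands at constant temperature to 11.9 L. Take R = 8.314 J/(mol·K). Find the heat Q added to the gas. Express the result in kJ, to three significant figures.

Isothermal ⇒ ΔU = 0, so Q = W = nRT ln(V₂/V₁).
Q = (2.28)(8.314)(483) ln(11.9/3.19) = 9156 × 1.317 = 12054 J.

Q ≈ 12.1 kJ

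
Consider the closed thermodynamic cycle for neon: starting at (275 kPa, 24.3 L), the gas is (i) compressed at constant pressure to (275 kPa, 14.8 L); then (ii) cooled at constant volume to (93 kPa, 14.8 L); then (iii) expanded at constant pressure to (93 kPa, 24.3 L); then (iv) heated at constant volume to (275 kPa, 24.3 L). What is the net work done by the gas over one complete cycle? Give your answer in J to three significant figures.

W_net ≈ -1730 J

Constant-volume legs do no work.
W(i) = (275)(14.8 − 24.3) = -2612 J; W(iii) = (93)(24.3 − 14.8) = 883.5 J.
W_net = -2612 + 883.5 = -1729 J (the counter-clockwise enclosed area).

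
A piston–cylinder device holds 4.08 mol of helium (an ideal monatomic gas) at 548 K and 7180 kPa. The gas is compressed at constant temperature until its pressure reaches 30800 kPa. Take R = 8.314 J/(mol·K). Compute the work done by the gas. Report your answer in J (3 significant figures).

Isothermal process: W = nRT ln(V₂/V₁) = nRT ln(P₁/P₂).
W = (4.08)(8.314)(548) × ln(7180/30800)
  = 18589 × ln(0.2331) = 18589 × -1.456
W_by_gas = -27069 J.

W ≈ -27100 J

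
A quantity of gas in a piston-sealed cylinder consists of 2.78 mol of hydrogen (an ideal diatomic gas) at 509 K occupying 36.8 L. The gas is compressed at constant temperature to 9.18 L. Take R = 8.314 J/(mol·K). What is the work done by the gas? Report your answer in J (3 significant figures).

Isothermal: W = nRT ln(V₂/V₁).
W = (2.78)(8.314)(509) × ln(9.18/36.8)
  = 11764 × -1.388
W_by_gas = -16335 J.

W ≈ -16300 J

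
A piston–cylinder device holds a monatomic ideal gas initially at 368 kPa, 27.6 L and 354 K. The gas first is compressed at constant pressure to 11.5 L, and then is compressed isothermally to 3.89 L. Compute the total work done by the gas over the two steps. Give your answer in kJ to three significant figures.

W_total ≈ -10.5 kJ

Step 1 (isobaric): W = PΔV = (368 kPa)(11.5 − 27.6 L) = -5925 J.
After step 1: P = 368 kPa, V = 11.5 L, T = 147.5 K.
Step 2 (isothermal): W = P₁V₁ ln(V₂/V₁) = (4232) ln(3.89/11.5) = -4587 J.
W_total = -5925 − 4587 = -10512 J.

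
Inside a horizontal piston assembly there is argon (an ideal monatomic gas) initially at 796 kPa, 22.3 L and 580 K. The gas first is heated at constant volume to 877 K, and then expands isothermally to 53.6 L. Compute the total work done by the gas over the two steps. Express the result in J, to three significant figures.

W_total ≈ 23500 J

Step 1 (isochoric): W = 0 (constant volume).
After step 1: P = 1204 kPa (V unchanged).
Step 2 (isothermal): W = P₁V₁ ln(V₂/V₁) = (26840) ln(53.6/22.3) = 23538 J.
W_total = 0 + 23538 = 23538 J.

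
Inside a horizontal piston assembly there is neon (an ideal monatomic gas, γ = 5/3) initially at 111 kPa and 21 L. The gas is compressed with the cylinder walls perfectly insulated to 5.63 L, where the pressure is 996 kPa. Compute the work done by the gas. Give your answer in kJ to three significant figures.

Adiabatic: W = (P₁V₁ − P₂V₂)/(γ − 1) with γ = 5/3.
P₁V₁ = 2331 J, P₂V₂ = 5607 J.
W = (2331 − 5607) / 0.6667 = -4915 J.

W ≈ -4.91 kJ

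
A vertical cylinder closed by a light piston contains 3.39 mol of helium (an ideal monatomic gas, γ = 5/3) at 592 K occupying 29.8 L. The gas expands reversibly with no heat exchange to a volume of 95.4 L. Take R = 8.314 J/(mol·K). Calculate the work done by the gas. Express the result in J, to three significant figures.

Adiabatic: TV^(γ−1) = const with γ = 5/3.
T₂ = T₁ (V₁/V₂)^(γ−1) = 592 × (29.8/95.4)^0.667 = 592 × 0.4604 = 272.5 K.
W_by = nCᵥ(T₁ − T₂) = (3.39)(12.47)(592 − 272.5) = 13506 J.

W ≈ 13500 J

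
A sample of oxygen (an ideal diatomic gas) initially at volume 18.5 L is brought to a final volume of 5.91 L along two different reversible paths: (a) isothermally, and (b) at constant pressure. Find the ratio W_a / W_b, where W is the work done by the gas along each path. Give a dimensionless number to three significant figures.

W_a / W_b ≈ 1.68

Path (a) isothermal: W = P₁V₁ ln(V₂/V₁) → W_a/(P₁V₁) = -1.141.
Path (b) isobaric: W = P₁(V₂ − V₁) → W_b/(P₁V₁) = -0.6805.
W_a / W_b = -1.141 / -0.6805 = 1.677.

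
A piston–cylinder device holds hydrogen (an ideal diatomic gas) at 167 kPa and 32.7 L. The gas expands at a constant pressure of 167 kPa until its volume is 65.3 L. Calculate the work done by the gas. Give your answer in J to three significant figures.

Isobaric: W = P ΔV.
W = (167 kPa)(65.3 − 32.7 L) = (167)(32.6) = 5444 J.

W ≈ 5440 J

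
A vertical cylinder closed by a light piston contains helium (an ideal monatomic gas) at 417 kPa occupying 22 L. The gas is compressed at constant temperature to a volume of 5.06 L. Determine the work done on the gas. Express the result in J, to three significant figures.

Isothermal: W = nRT ln(V₂/V₁) = P₁V₁ ln(V₂/V₁).
P₁V₁ = (417 kPa)(22 L) = 9174 J.
W = 9174 × ln(5.06/22) = 9174 × -1.47
W_by_gas = -13483 J; work on gas = −W_by = 13483 J.

W ≈ 13500 J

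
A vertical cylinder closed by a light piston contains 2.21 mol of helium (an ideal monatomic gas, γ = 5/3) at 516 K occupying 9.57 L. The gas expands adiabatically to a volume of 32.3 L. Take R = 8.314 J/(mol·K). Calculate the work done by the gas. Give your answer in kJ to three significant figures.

W ≈ 7.90 kJ

Adiabatic: TV^(γ−1) = const with γ = 5/3.
T₂ = T₁ (V₁/V₂)^(γ−1) = 516 × (9.57/32.3)^0.667 = 516 × 0.4444 = 229.3 K.
W_by = nCᵥ(T₁ − T₂) = (2.21)(12.47)(516 − 229.3) = 7901 J.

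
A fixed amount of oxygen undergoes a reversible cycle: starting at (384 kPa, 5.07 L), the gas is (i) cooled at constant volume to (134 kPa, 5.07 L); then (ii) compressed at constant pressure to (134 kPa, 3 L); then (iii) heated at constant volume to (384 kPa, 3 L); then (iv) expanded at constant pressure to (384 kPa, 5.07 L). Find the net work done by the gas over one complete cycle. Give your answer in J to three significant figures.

Constant-volume legs do no work.
W(ii) = (134)(3 − 5.07) = -277.4 J; W(iv) = (384)(5.07 − 3) = 794.9 J.
W_net = -277.4 + 794.9 = 517.5 J (the clockwise enclosed area).

W_net ≈ 518 J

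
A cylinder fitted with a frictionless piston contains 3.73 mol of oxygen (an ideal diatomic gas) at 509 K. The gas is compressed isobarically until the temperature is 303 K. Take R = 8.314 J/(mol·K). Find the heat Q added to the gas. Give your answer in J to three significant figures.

Q ≈ -22400 J

Isobaric: W = nRΔT = (3.73)(8.314)(-206) = -6388 J.
ΔU = nCᵥΔT with Cᵥ = 5R/2: ΔU = (3.73)(20.79)(-206) = -15971 J.
Q = ΔU + W = -15971 − 6388 = -22359 J.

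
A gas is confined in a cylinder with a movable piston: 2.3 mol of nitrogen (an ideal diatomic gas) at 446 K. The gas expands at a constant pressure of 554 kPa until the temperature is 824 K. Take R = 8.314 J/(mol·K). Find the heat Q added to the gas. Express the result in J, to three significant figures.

Q ≈ 25300 J

Isobaric: W = nRΔT = (2.3)(8.314)(378) = 7228 J.
ΔU = nCᵥΔT with Cᵥ = 5R/2: ΔU = (2.3)(20.79)(378) = 18070 J.
Q = ΔU + W = 18070 + 7228 = 25299 J.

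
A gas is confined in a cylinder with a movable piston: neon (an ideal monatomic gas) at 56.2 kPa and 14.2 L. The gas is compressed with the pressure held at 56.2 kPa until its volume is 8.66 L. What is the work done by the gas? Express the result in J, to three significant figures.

Isobaric: W = P ΔV.
W = (56.2 kPa)(8.66 − 14.2 L) = (56.2)(-5.54) = -311.3 J.

W ≈ -311 J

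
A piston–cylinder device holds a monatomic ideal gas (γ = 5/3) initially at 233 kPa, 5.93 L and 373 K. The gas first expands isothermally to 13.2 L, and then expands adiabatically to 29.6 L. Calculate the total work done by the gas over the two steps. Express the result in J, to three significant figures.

W_total ≈ 1970 J

Step 1 (isothermal): W = P₁V₁ ln(V₂/V₁) = (1382) ln(13.2/5.93) = 1106 J.
After step 1: P = 104.7 kPa, V = 13.2 L, T = 373 K.
Step 2 (adiabatic): W = (P₁V₁ − P₂V₂)/(γ−1) = (1382 − 806.5)/0.667 = 862.8 J.
W_total = 1106 + 862.8 = 1968 J.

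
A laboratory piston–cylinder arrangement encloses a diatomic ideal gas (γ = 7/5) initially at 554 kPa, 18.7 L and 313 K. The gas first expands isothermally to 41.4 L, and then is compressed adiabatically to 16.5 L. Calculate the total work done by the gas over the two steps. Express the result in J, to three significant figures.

Step 1 (isothermal): W = P₁V₁ ln(V₂/V₁) = (10360) ln(41.4/18.7) = 8234 J.
After step 1: P = 250.2 kPa, V = 41.4 L, T = 313 K.
Step 2 (adiabatic): W = (P₁V₁ − P₂V₂)/(γ−1) = (10360 − 14968)/0.4 = -11520 J.
W_total = 8234 − 11520 = -3286 J.

W_total ≈ -3290 J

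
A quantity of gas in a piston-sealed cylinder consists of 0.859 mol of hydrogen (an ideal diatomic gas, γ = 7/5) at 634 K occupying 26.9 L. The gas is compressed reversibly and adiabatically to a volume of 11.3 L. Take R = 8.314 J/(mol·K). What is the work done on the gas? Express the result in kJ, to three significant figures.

W ≈ 4.69 kJ

Adiabatic: TV^(γ−1) = const with γ = 7/5.
T₂ = T₁ (V₁/V₂)^(γ−1) = 634 × (26.9/11.3)^0.4 = 634 × 1.415 = 896.9 K.
W_by = nCᵥ(T₁ − T₂) = (0.859)(20.79)(634 − 896.9) = -4694 J.
Work on gas = −W_by = 4694 J.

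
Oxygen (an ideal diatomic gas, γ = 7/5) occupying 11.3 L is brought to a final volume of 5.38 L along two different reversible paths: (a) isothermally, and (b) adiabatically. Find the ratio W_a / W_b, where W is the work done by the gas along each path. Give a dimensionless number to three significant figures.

Path (a) isothermal: W = P₁V₁ ln(V₂/V₁) → W_a/(P₁V₁) = -0.7421.
Path (b) adiabatic: W = P₁V₁(1 − (V₁/V₂)^(γ−1))/(γ−1) → W_b/(P₁V₁) = -0.864.
W_a / W_b = -0.7421 / -0.864 = 0.8589.

W_a / W_b ≈ 0.859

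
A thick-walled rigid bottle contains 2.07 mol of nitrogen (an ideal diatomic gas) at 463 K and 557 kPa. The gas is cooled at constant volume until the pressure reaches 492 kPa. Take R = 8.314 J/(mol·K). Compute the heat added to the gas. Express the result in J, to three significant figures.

Constant volume ⇒ W = 0, so Q = ΔU = nCᵥΔT with Cᵥ = 5R/2 = 20.79 J/(mol·K).
At constant V, T₂/T₁ = P₂/P₁ ⇒ ΔT = T₁(P₂/P₁ − 1) = 463·(492/557 − 1) = -54.03 K.
ΔU = (2.07)(20.79)(-54.03) = -2325 J.

Q ≈ -2320 J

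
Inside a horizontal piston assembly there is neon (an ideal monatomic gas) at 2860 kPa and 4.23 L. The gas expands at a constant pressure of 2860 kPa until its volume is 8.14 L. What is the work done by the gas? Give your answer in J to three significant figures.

Isobaric: W = P ΔV.
W = (2860 kPa)(8.14 − 4.23 L) = (2860)(3.91) = 11183 J.

W ≈ 11200 J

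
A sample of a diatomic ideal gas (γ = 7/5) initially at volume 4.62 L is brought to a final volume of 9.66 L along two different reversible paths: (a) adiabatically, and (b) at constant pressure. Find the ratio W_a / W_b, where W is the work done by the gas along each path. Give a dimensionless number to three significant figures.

W_a / W_b ≈ 0.586

Path (a) adiabatic: W = P₁V₁(1 − (V₁/V₂)^(γ−1))/(γ−1) → W_a/(P₁V₁) = 0.6387.
Path (b) isobaric: W = P₁(V₂ − V₁) → W_b/(P₁V₁) = 1.091.
W_a / W_b = 0.6387 / 1.091 = 0.5855.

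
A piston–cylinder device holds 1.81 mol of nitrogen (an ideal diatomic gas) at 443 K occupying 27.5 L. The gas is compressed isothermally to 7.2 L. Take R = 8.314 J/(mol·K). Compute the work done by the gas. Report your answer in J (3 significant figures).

W ≈ -8930 J

Isothermal: W = nRT ln(V₂/V₁).
W = (1.81)(8.314)(443) × ln(7.2/27.5)
  = 6666 × -1.34
W_by_gas = -8934 J.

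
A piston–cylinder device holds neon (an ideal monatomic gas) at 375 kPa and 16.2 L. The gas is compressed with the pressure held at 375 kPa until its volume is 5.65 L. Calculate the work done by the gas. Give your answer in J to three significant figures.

W ≈ -3960 J

Isobaric: W = P ΔV.
W = (375 kPa)(5.65 − 16.2 L) = (375)(-10.55) = -3956 J.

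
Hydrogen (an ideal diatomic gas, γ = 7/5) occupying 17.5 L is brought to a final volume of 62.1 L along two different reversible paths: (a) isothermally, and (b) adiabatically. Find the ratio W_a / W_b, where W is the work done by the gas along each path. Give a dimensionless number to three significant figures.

Path (a) isothermal: W = P₁V₁ ln(V₂/V₁) → W_a/(P₁V₁) = 1.267.
Path (b) adiabatic: W = P₁V₁(1 − (V₁/V₂)^(γ−1))/(γ−1) → W_b/(P₁V₁) = 0.9937.
W_a / W_b = 1.267 / 0.9937 = 1.275.

W_a / W_b ≈ 1.27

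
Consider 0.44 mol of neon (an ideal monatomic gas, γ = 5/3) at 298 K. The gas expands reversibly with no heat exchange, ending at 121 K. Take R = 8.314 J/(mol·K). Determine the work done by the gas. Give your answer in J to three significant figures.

W ≈ 971 J

Adiabatic ⇒ Q = 0, so W_by = −ΔU = nCᵥ(T₁ − T₂).
Cᵥ = 3R/2 = 12.47 J/(mol·K).
W = (0.44)(12.47)(298 − 121) = 971.2 J.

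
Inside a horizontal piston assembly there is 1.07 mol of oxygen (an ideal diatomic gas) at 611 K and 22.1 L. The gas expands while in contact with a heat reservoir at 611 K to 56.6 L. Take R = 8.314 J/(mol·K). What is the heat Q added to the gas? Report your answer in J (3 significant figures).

Q ≈ 5110 J

Isothermal ⇒ ΔU = 0, so Q = W = nRT ln(V₂/V₁).
Q = (1.07)(8.314)(611) ln(56.6/22.1) = 5435 × 0.9404 = 5112 J.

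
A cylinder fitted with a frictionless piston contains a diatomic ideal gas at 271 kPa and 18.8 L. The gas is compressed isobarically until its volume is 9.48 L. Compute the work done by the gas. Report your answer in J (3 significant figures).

W ≈ -2530 J

Isobaric: W = P ΔV.
W = (271 kPa)(9.48 − 18.8 L) = (271)(-9.32) = -2526 J.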